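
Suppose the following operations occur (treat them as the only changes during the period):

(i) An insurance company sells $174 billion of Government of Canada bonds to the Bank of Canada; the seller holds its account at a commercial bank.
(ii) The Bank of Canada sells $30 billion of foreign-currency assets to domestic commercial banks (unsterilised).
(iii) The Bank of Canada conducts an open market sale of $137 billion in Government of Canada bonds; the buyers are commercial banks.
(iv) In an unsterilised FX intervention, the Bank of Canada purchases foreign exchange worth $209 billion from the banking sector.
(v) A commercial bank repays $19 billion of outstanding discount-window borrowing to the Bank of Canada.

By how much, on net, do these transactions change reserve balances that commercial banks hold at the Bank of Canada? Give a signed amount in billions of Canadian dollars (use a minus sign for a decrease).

+$197 billion

Asset purchase (from non-banks) $174 billion: the Bank of Canada pays by crediting reserve accounts → +$174B.
FX sale $30 billion: the buying banks pay out of their reserve balances → −$30B.
OMO sale (to banks) $137 billion: the buying banks pay out of their reserve balances → −$137B.
FX purchase $209 billion: the Bank of Canada pays by crediting reserve accounts → +$209B.
Discount-window repayment $19 billion: repayment is debited from reserves → −$19B.
Net: 174 − 30 − 137 + 209 − 19 = +$197 billion.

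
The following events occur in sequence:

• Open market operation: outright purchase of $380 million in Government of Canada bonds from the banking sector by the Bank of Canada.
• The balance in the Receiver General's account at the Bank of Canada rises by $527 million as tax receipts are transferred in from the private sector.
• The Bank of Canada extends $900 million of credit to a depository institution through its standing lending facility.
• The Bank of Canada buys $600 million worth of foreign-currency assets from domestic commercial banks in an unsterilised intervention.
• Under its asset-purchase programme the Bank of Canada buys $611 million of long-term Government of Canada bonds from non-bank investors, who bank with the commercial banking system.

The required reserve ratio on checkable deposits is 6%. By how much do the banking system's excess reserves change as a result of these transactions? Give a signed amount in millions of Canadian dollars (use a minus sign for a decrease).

+$1958.96 million

OMO purchase (from banks) $380 million: reserves +$380M, deposits 0.
Government account inflow $527 million: reserves −$527M, deposits −$527M.
Discount-window loan $900 million: reserves +$900M, deposits 0.
FX purchase $600 million: reserves +$600M, deposits 0.
Asset purchase (from non-banks) $611 million: reserves +$611M, deposits +$611M.
Totals: Δreserves = +$1964M, Δdeposits = +$84M.
Δrequired reserves = 6% × +$84M = +$5.04M.
Δexcess reserves = Δreserves − Δrequired = +$1964M − (+$5.04M) = +$1958.96 million.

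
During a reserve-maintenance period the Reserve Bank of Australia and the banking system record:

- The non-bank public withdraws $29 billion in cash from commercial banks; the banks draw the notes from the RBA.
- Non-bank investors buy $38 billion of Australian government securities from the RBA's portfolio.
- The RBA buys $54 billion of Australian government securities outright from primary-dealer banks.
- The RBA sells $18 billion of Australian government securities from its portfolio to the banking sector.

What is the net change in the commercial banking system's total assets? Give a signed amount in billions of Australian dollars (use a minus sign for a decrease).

Currency withdrawal $29 billion: bank balance sheets shrink → −$29B.
Asset sale (to non-banks) $38 billion: bank balance sheets shrink → −$38B.
OMO purchase (from banks) $54 billion: just an asset swap on bank balance sheets → 0.
OMO sale (to banks) $18 billion: just an asset swap on bank balance sheets → 0.
Net: −29 − 38 + 0 + 0 = -$67 billion.

-$67 billion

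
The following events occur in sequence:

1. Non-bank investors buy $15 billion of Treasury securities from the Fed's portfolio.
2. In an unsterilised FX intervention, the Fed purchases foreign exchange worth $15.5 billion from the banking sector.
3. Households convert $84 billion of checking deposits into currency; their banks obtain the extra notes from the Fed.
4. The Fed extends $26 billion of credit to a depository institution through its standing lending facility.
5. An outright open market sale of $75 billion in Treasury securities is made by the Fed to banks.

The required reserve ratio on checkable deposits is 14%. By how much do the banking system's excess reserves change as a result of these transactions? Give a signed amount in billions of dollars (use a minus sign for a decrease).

Asset sale (to non-banks) $15 billion: reserves −$15B, deposits −$15B.
FX purchase $15.5 billion: reserves +$15.5B, deposits 0.
Currency withdrawal $84 billion: reserves −$84B, deposits −$84B.
Discount-window loan $26 billion: reserves +$26B, deposits 0.
OMO sale (to banks) $75 billion: reserves −$75B, deposits 0.
Totals: Δreserves = −$132.5B, Δdeposits = −$99B.
Δrequired reserves = 14% × −$99B = −$13.86B.
Δexcess reserves = Δreserves − Δrequired = −$132.5B − (−$13.86B) = -$118.64 billion.

-$118.64 billion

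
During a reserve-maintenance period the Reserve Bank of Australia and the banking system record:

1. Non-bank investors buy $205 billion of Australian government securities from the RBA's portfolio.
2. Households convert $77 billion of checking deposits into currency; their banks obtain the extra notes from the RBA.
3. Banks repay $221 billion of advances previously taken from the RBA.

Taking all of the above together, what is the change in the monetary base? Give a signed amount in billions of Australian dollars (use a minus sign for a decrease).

Asset sale (to non-banks) $205 billion: RBA balance sheet contracts → −$205B.
Currency withdrawal $77 billion: just a shift between currency and reserves — both are base money → 0.
Discount-window repayment $221 billion: RBA balance sheet contracts → −$221B.
Net: −205 + 0 − 221 = -$426 billion.

-$426 billion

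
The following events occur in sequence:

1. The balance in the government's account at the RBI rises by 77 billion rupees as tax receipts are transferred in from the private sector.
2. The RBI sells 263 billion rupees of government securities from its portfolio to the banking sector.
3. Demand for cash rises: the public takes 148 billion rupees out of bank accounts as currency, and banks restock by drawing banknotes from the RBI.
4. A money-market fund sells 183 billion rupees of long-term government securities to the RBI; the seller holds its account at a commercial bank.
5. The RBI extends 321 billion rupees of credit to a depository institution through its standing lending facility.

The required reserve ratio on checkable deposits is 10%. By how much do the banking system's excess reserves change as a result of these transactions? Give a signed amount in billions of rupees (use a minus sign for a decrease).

+20.2 billion

Government account inflow 77 billion rupees: reserves −77B, deposits −77B.
OMO sale (to banks) 263 billion rupees: reserves −263B, deposits 0.
Currency withdrawal 148 billion rupees: reserves −148B, deposits −148B.
Asset purchase (from non-banks) 183 billion rupees: reserves +183B, deposits +183B.
Discount-window loan 321 billion rupees: reserves +321B, deposits 0.
Totals: Δreserves = +16B, Δdeposits = −42B.
Δrequired reserves = 10% × −42B = −4.2B.
Δexcess reserves = Δreserves − Δrequired = +16B − (−4.2B) = +20.2 billion.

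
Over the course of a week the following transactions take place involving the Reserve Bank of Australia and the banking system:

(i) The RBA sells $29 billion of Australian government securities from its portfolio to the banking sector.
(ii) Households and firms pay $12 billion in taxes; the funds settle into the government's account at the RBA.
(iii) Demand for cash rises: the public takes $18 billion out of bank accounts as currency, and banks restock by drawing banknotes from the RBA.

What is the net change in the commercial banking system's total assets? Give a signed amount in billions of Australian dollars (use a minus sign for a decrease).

RBA balance sheet:
  Assets:      Securities −$29B
  Liabilities: Bank reserves −$59B, Currency in circulation +$18B, Government deposits +$12B
Commercial banking system:
  Assets:      Reserves at CB −$59B, Securities +$29B
  Liabilities: Checkable deposits −$30B
Change in total bank assets = -$30 billion.

-$30 billion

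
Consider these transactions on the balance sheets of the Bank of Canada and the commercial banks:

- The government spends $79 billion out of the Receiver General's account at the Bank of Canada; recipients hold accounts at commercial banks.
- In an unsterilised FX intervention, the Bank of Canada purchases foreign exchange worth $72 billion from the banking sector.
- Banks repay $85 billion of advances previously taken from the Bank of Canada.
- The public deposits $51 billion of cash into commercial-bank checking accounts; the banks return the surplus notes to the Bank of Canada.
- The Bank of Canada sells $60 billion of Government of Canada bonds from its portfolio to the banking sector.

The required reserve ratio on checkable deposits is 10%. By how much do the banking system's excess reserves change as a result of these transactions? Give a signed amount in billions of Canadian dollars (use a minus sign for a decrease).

Government spending $79 billion: reserves +$79B, deposits +$79B.
FX purchase $72 billion: reserves +$72B, deposits 0.
Discount-window repayment $85 billion: reserves −$85B, deposits 0.
Currency deposit $51 billion: reserves +$51B, deposits +$51B.
OMO sale (to banks) $60 billion: reserves −$60B, deposits 0.
Totals: Δreserves = +$57B, Δdeposits = +$130B.
Δrequired reserves = 10% × +$130B = +$13B.
Δexcess reserves = Δreserves − Δrequired = +$57B − (+$13B) = +$44 billion.

+$44 billion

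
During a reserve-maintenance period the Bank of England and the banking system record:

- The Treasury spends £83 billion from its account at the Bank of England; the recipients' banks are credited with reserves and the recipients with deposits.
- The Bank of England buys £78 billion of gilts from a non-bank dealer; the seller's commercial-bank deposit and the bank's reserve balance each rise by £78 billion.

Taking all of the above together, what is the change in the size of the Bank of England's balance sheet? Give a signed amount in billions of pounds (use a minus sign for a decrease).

Bank of England balance sheet:
  Assets:      Securities +£78B
  Liabilities: Bank reserves +£161B, Government deposits −£83B
Commercial banking system:
  Assets:      Reserves at CB +£161B
  Liabilities: Checkable deposits +£161B
Change in total Bank of England assets = +£78 billion.

+£78 billion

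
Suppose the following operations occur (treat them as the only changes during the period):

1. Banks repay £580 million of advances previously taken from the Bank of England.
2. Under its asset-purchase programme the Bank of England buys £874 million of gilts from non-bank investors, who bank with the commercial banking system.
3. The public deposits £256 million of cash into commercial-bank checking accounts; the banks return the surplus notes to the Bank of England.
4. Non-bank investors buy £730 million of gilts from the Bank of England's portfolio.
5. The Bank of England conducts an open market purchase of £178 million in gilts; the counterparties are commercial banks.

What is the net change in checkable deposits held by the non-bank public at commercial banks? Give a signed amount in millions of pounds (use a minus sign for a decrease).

+£400 million

Discount-window repayment £580 million: the counterparty is a bank, so public deposits are unchanged → 0.
Asset purchase (from non-banks) £874 million: non-bank counterparties' bank balances rise → +£874M.
Currency deposit £256 million: non-bank counterparties' bank balances rise → +£256M.
Asset sale (to non-banks) £730 million: non-bank counterparties' bank balances fall → −£730M.
OMO purchase (from banks) £178 million: the counterparty is a bank, so public deposits are unchanged → 0.
Net: 0 + 874 + 256 − 730 + 0 = +£400 million.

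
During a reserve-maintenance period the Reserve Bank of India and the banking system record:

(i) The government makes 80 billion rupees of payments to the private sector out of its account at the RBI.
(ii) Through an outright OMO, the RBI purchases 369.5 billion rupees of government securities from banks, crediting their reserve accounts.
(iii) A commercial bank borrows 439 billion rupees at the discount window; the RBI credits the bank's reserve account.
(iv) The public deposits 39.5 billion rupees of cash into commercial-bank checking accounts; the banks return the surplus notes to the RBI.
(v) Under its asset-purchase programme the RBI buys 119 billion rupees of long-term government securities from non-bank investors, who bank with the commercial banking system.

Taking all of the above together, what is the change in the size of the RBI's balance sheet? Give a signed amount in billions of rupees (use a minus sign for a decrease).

+927.5 billion

Government spending 80 billion rupees: only the composition of liabilities changes → 0.
OMO purchase (from banks) 369.5 billion rupees: an RBI asset is acquired → +369.5B.
Discount-window loan 439 billion rupees: an RBI asset is acquired → +439B.
Currency deposit 39.5 billion rupees: only the composition of liabilities changes → 0.
Asset purchase (from non-banks) 119 billion rupees: an RBI asset is acquired → +119B.
Net: 0 + 369.5 + 439 + 0 + 119 = +927.5 billion.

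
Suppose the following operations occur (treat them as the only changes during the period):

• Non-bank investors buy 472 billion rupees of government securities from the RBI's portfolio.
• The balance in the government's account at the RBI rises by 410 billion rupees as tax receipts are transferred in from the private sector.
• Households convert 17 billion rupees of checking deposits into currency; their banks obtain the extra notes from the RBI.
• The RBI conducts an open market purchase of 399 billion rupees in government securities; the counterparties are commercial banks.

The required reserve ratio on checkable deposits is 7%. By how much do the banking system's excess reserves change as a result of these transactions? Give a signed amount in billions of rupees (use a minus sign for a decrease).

-437.07 billion

Asset sale (to non-banks) 472 billion rupees: reserves −472B, deposits −472B.
Government account inflow 410 billion rupees: reserves −410B, deposits −410B.
Currency withdrawal 17 billion rupees: reserves −17B, deposits −17B.
OMO purchase (from banks) 399 billion rupees: reserves +399B, deposits 0.
Totals: Δreserves = −500B, Δdeposits = −899B.
Δrequired reserves = 7% × −899B = −62.93B.
Δexcess reserves = Δreserves − Δrequired = −500B − (−62.93B) = -437.07 billion.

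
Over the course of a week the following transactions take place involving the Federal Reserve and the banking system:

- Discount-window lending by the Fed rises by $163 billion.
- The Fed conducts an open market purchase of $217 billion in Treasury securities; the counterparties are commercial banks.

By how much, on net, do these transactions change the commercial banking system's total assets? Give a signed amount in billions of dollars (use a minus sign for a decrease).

Fed balance sheet:
  Assets:      Securities +$217B, Loans to banks +$163B
  Liabilities: Bank reserves +$380B
Commercial banking system:
  Assets:      Reserves at CB +$380B, Securities −$217B
  Liabilities: Borrowings from CB +$163B
Change in total bank assets = +$163 billion.

+$163 billion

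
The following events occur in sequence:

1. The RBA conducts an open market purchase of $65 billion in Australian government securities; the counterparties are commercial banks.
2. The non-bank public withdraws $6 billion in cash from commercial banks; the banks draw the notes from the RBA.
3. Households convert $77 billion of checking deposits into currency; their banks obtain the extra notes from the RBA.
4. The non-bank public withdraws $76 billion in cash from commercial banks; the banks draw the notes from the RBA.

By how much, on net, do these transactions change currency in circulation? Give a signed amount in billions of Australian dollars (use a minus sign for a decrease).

+$159 billion

RBA balance sheet:
  Assets:      Securities +$65B
  Liabilities: Bank reserves −$94B, Currency in circulation +$159B
Commercial banking system:
  Assets:      Reserves at CB −$94B, Securities −$65B
  Liabilities: Checkable deposits −$159B
So the change in currency in circulation is +$159 billion.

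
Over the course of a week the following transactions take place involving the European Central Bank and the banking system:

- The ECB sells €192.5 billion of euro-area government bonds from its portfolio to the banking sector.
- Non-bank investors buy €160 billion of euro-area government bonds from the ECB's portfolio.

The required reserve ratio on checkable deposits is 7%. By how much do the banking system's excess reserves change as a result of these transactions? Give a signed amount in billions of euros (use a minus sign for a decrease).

-€341.3 billion

OMO sale (to banks) €192.5 billion: reserves −€192.5B, deposits 0.
Asset sale (to non-banks) €160 billion: reserves −€160B, deposits −€160B.
Totals: Δreserves = −€352.5B, Δdeposits = −€160B.
Δrequired reserves = 7% × −€160B = −€11.2B.
Δexcess reserves = Δreserves − Δrequired = −€352.5B − (−€11.2B) = -€341.3 billion.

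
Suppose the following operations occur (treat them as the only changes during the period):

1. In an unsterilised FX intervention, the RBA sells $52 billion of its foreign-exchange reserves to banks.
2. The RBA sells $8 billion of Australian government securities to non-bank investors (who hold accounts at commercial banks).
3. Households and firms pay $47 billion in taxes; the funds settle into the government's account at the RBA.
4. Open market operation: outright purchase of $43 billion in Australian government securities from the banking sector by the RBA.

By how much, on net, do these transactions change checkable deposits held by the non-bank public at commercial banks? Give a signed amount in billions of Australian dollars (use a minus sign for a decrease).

-$55 billion

RBA balance sheet:
  Assets:      Securities +$35B, Foreign assets −$52B
  Liabilities: Bank reserves −$64B, Government deposits +$47B
Commercial banking system:
  Assets:      Reserves at CB −$64B, Securities −$43B, Foreign assets +$52B
  Liabilities: Checkable deposits −$55B
So the change in checkable deposits held by the non-bank public at commercial banks is -$55 billion.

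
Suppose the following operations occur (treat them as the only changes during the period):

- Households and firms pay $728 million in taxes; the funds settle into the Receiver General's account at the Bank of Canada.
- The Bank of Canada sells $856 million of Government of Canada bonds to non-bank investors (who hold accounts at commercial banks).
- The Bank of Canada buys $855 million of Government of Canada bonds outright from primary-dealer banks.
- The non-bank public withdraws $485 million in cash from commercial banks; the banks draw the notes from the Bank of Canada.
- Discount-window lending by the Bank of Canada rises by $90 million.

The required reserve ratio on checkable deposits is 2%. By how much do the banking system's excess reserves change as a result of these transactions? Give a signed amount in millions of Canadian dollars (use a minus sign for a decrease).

Government account inflow $728 million: reserves −$728M, deposits −$728M.
Asset sale (to non-banks) $856 million: reserves −$856M, deposits −$856M.
OMO purchase (from banks) $855 million: reserves +$855M, deposits 0.
Currency withdrawal $485 million: reserves −$485M, deposits −$485M.
Discount-window loan $90 million: reserves +$90M, deposits 0.
Totals: Δreserves = −$1124M, Δdeposits = −$2069M.
Δrequired reserves = 2% × −$2069M = −$41.38M.
Δexcess reserves = Δreserves − Δrequired = −$1124M − (−$41.38M) = -$1082.62 million.

-$1082.62 million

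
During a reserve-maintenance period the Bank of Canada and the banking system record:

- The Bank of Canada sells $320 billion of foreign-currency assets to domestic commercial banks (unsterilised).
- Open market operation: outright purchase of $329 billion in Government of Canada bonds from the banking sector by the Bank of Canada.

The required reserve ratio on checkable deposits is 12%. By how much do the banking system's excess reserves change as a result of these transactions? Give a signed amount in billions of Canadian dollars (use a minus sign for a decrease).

FX sale $320 billion: reserves −$320B, deposits 0.
OMO purchase (from banks) $329 billion: reserves +$329B, deposits 0.
Totals: Δreserves = +$9B, Δdeposits = 0.
Δrequired reserves = 12% × 0 = 0.
Δexcess reserves = Δreserves − Δrequired = +$9B − (0) = +$9 billion.

+$9 billion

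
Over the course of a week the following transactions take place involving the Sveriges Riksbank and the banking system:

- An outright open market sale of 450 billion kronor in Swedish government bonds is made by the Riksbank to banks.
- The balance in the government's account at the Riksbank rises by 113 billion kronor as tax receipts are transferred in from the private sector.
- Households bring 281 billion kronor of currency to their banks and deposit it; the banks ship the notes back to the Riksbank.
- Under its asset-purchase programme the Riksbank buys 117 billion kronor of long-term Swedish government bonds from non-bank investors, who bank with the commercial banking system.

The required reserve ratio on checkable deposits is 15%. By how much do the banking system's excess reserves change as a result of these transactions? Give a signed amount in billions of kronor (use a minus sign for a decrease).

OMO sale (to banks) 450 billion kronor: reserves −450B, deposits 0.
Government account inflow 113 billion kronor: reserves −113B, deposits −113B.
Currency deposit 281 billion kronor: reserves +281B, deposits +281B.
Asset purchase (from non-banks) 117 billion kronor: reserves +117B, deposits +117B.
Totals: Δreserves = −165B, Δdeposits = +285B.
Δrequired reserves = 15% × +285B = +42.75B.
Δexcess reserves = Δreserves − Δrequired = −165B − (+42.75B) = -207.75 billion.

-207.75 billion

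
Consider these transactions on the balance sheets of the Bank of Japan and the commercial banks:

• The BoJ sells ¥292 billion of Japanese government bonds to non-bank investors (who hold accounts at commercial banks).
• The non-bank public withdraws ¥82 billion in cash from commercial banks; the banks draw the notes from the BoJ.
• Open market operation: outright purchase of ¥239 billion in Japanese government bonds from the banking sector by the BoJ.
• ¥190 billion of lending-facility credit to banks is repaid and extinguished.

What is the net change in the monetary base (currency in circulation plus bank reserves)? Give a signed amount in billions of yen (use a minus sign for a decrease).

BoJ balance sheet:
  Assets:      Securities −¥53B, Loans to banks −¥190B
  Liabilities: Bank reserves −¥325B, Currency in circulation +¥82B
Monetary base = currency + reserves: +¥82B + (−¥325B) = -¥243 billion.

-¥243 billion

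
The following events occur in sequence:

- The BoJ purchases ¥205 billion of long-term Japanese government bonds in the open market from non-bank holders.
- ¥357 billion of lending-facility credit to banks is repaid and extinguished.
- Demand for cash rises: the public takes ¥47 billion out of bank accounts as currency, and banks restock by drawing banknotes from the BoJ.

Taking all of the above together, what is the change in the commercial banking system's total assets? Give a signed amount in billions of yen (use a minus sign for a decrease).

-¥199 billion

BoJ balance sheet:
  Assets:      Securities +¥205B, Loans to banks −¥357B
  Liabilities: Bank reserves −¥199B, Currency in circulation +¥47B
Commercial banking system:
  Assets:      Reserves at CB −¥199B
  Liabilities: Checkable deposits +¥158B, Borrowings from CB −¥357B
Change in total bank assets = -¥199 billion.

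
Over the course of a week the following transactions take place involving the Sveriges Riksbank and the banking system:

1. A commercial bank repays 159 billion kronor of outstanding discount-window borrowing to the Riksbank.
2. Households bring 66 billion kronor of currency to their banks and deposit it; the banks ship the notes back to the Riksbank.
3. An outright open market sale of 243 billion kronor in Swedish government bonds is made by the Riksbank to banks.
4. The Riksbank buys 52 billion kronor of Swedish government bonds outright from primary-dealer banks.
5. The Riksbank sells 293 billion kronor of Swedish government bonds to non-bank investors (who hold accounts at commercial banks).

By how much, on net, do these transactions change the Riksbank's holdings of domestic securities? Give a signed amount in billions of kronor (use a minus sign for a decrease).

-484 billion

Discount-window repayment 159 billion kronor: the Riksbank's securities portfolio is untouched → 0.
Currency deposit 66 billion kronor: the Riksbank's securities portfolio is untouched → 0.
OMO sale (to banks) 243 billion kronor: securities removed from the Riksbank's portfolio → −243B.
OMO purchase (from banks) 52 billion kronor: securities added to the Riksbank's portfolio → +52B.
Asset sale (to non-banks) 293 billion kronor: securities removed from the Riksbank's portfolio → −293B.
Net: 0 + 0 − 243 + 52 − 293 = -484 billion.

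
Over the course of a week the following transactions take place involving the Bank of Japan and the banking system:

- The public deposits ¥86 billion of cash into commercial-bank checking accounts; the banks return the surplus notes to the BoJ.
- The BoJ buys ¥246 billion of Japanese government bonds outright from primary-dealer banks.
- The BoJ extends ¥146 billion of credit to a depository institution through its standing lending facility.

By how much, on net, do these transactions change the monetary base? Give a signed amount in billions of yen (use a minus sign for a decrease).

+¥392 billion

BoJ balance sheet:
  Assets:      Securities +¥246B, Loans to banks +¥146B
  Liabilities: Bank reserves +¥478B, Currency in circulation −¥86B
Commercial banking system:
  Assets:      Reserves at CB +¥478B, Securities −¥246B
  Liabilities: Checkable deposits +¥86B, Borrowings from CB +¥146B
Monetary base = currency + reserves: −¥86B + (+¥478B) = +¥392 billion.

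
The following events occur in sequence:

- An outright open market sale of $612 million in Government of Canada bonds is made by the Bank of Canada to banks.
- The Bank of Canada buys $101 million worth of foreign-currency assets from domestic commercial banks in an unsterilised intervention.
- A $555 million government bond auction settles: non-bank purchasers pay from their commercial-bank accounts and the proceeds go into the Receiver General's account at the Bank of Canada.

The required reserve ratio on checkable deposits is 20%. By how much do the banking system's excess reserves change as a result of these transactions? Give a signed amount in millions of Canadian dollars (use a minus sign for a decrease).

OMO sale (to banks) $612 million: reserves −$612M, deposits 0.
FX purchase $101 million: reserves +$101M, deposits 0.
Government account inflow $555 million: reserves −$555M, deposits −$555M.
Totals: Δreserves = −$1066M, Δdeposits = −$555M.
Δrequired reserves = 20% × −$555M = −$111M.
Δexcess reserves = Δreserves − Δrequired = −$1066M − (−$111M) = -$955 million.

-$955 million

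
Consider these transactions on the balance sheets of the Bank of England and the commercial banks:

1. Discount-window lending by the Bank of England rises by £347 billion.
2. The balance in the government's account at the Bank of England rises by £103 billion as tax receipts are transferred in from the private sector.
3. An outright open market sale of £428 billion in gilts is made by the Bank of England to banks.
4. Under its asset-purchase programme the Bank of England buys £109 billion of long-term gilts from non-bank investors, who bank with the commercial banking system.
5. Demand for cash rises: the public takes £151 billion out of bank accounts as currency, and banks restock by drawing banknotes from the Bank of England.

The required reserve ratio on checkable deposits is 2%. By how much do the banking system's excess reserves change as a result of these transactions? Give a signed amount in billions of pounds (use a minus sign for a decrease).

-£223.1 billion

Discount-window loan £347 billion: reserves +£347B, deposits 0.
Government account inflow £103 billion: reserves −£103B, deposits −£103B.
OMO sale (to banks) £428 billion: reserves −£428B, deposits 0.
Asset purchase (from non-banks) £109 billion: reserves +£109B, deposits +£109B.
Currency withdrawal £151 billion: reserves −£151B, deposits −£151B.
Totals: Δreserves = −£226B, Δdeposits = −£145B.
Δrequired reserves = 2% × −£145B = −£2.9B.
Δexcess reserves = Δreserves − Δrequired = −£226B − (−£2.9B) = -£223.1 billion.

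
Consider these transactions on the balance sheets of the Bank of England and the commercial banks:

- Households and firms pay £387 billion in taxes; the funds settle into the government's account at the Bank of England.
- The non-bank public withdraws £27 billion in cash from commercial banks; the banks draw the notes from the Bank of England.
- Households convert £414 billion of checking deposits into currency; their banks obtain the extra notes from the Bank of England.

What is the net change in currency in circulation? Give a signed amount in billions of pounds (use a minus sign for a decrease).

Bank of England balance sheet:
  Assets:      no change
  Liabilities: Bank reserves −£828B, Currency in circulation +£441B, Government deposits +£387B
So the change in currency in circulation is +£441 billion.

+£441 billion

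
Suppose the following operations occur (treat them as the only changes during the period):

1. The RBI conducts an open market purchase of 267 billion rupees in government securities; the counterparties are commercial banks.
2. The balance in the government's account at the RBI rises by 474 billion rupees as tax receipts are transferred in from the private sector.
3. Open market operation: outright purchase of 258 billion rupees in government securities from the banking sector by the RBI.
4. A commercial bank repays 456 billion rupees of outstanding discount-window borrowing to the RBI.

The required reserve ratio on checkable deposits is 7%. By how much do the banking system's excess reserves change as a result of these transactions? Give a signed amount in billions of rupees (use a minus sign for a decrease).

-371.82 billion

OMO purchase (from banks) 267 billion rupees: reserves +267B, deposits 0.
Government account inflow 474 billion rupees: reserves −474B, deposits −474B.
OMO purchase (from banks) 258 billion rupees: reserves +258B, deposits 0.
Discount-window repayment 456 billion rupees: reserves −456B, deposits 0.
Totals: Δreserves = −405B, Δdeposits = −474B.
Δrequired reserves = 7% × −474B = −33.18B.
Δexcess reserves = Δreserves − Δrequired = −405B − (−33.18B) = -371.82 billion.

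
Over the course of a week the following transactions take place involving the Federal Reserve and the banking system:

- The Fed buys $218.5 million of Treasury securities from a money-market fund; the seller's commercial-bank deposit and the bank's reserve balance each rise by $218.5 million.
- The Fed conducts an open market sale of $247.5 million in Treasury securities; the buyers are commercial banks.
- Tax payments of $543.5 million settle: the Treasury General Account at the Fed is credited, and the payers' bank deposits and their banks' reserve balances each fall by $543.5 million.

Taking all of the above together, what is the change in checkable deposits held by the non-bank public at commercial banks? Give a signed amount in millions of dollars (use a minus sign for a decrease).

Asset purchase (from non-banks) $218.5 million: non-bank counterparties' bank balances rise → +$218.5M.
OMO sale (to banks) $247.5 million: the counterparty is a bank, so public deposits are unchanged → 0.
Government account inflow $543.5 million: non-bank counterparties' bank balances fall → −$543.5M.
Net: 218.5 + 0 − 543.5 = -$325 million.

-$325 million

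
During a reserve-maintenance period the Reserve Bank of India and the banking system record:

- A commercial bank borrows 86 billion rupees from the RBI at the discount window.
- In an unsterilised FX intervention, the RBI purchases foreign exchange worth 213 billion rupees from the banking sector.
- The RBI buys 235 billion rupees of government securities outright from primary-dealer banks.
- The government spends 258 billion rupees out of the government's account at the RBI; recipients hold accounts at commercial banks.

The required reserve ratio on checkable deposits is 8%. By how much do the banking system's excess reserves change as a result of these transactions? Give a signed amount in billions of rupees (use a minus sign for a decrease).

Discount-window loan 86 billion rupees: reserves +86B, deposits 0.
FX purchase 213 billion rupees: reserves +213B, deposits 0.
OMO purchase (from banks) 235 billion rupees: reserves +235B, deposits 0.
Government spending 258 billion rupees: reserves +258B, deposits +258B.
Totals: Δreserves = +792B, Δdeposits = +258B.
Δrequired reserves = 8% × +258B = +20.64B.
Δexcess reserves = Δreserves − Δrequired = +792B − (+20.64B) = +771.36 billion.

+771.36 billion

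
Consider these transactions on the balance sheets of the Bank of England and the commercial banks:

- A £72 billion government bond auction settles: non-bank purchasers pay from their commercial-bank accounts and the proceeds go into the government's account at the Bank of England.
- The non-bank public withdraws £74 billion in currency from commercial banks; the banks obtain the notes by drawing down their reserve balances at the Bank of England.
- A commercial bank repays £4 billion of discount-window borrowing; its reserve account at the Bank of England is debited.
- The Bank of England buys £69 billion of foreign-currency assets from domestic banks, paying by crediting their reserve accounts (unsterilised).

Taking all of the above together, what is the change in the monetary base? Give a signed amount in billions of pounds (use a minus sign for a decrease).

-£7 billion

Government account inflow £72 billion: reserves shift to a non-base liability → −£72B.
Currency withdrawal £74 billion: just a shift between currency and reserves — both are base money → 0.
Discount-window repayment £4 billion: Bank of England balance sheet contracts → −£4B.
FX purchase £69 billion: Bank of England balance sheet expands → +£69B.
Net: −72 + 0 − 4 + 69 = -£7 billion.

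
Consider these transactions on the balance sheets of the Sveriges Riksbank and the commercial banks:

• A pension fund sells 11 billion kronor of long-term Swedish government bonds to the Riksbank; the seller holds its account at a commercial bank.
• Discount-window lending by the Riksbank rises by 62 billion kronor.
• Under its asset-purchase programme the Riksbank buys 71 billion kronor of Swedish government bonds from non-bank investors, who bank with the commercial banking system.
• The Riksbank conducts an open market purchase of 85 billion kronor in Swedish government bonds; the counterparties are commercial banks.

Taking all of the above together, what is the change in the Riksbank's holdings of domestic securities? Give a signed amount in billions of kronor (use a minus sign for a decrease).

+167 billion

Asset purchase (from non-banks) 11 billion kronor: securities added to the Riksbank's portfolio → +11B.
Discount-window loan 62 billion kronor: the Riksbank's securities portfolio is untouched → 0.
Asset purchase (from non-banks) 71 billion kronor: securities added to the Riksbank's portfolio → +71B.
OMO purchase (from banks) 85 billion kronor: securities added to the Riksbank's portfolio → +85B.
Net: 11 + 0 + 71 + 85 = +167 billion.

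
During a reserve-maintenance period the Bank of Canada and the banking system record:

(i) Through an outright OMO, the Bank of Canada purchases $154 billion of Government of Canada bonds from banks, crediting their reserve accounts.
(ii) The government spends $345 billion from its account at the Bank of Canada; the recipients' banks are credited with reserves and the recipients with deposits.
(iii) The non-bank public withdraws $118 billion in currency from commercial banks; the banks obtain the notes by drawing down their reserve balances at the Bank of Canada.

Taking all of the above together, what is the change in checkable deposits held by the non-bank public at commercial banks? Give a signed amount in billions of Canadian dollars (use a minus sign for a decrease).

+$227 billion

OMO purchase (from banks) $154 billion: the counterparty is a bank, so public deposits are unchanged → 0.
Government spending $345 billion: non-bank counterparties' bank balances rise → +$345B.
Currency withdrawal $118 billion: non-bank counterparties' bank balances fall → −$118B.
Net: 0 + 345 − 118 = +$227 billion.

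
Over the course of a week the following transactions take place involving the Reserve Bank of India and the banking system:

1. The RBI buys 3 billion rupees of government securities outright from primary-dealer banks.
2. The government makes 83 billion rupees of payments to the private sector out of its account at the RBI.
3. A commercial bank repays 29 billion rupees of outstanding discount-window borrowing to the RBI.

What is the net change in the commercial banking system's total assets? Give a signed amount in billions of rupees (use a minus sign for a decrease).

+54 billion

OMO purchase (from banks) 3 billion rupees: just an asset swap on bank balance sheets → 0.
Government spending 83 billion rupees: bank balance sheets expand → +83B.
Discount-window repayment 29 billion rupees: bank balance sheets shrink → −29B.
Net: 0 + 83 − 29 = +54 billion.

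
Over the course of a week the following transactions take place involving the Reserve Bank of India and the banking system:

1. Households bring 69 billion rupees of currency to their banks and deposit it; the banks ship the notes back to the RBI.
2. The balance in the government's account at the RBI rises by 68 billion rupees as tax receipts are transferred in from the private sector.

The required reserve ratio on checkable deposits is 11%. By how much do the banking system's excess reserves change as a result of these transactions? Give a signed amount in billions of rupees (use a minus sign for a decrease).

+0.89 billion

Currency deposit 69 billion rupees: reserves +69B, deposits +69B.
Government account inflow 68 billion rupees: reserves −68B, deposits −68B.
Totals: Δreserves = +1B, Δdeposits = +1B.
Δrequired reserves = 11% × +1B = +0.11B.
Δexcess reserves = Δreserves − Δrequired = +1B − (+0.11B) = +0.89 billion.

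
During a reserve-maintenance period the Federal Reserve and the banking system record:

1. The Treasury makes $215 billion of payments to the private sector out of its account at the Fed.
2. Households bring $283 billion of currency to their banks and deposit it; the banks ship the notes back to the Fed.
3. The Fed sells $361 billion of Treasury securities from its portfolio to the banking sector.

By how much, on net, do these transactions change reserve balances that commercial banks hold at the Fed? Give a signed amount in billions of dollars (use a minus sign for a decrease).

+$137 billion

Fed balance sheet:
  Assets:      Securities −$361B
  Liabilities: Bank reserves +$137B, Currency in circulation −$283B, Government deposits −$215B
Commercial banking system:
  Assets:      Reserves at CB +$137B, Securities +$361B
  Liabilities: Checkable deposits +$498B
So the change in reserve balances that commercial banks hold at the Fed is +$137 billion.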